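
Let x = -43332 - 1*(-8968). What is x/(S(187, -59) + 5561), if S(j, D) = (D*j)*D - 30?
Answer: -17182/328239 ≈ -0.052346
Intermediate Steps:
x = -34364 (x = -43332 + 8968 = -34364)
S(j, D) = -30 + j*D² (S(j, D) = j*D² - 30 = -30 + j*D²)
x/(S(187, -59) + 5561) = -34364/((-30 + 187*(-59)²) + 5561) = -34364/((-30 + 187*3481) + 5561) = -34364/((-30 + 650947) + 5561) = -34364/(650917 + 5561) = -34364/656478 = -34364*1/656478 = -17182/328239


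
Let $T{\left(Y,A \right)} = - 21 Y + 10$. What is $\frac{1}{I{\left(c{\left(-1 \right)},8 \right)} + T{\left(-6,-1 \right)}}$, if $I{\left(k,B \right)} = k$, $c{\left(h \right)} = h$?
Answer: $\frac{1}{135} \approx 0.0074074$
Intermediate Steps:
$T{\left(Y,A \right)} = 10 - 21 Y$
$\frac{1}{I{\left(c{\left(-1 \right)},8 \right)} + T{\left(-6,-1 \right)}} = \frac{1}{-1 + \left(10 - -126\right)} = \frac{1}{-1 + \left(10 + 126\right)} = \frac{1}{-1 + 136} = \frac{1}{135}$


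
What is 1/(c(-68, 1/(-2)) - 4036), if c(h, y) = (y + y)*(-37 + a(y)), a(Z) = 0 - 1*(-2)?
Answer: -1/4001 ≈ -0.00024994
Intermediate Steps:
a(Z) = 2 (a(Z) = 0 + 2 = 2)
c(h, y) = -70*y (c(h, y) = (y + y)*(-37 + 2) = (2*y)*(-35) = -70*y)
1/(c(-68, 1/(-2)) - 4036) = 1/(-70/(-2) - 4036) = 1/(-70*(-1/2) - 4036) = 1/(35 - 4036) = 1/(-4001) = -1/4001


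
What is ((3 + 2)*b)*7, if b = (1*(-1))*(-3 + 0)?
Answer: 105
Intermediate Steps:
b = 3 (b = -1*(-3) = 3)
((3 + 2)*b)*7 = ((3 + 2)*3)*7 = (5*3)*7 = 15*7 = 105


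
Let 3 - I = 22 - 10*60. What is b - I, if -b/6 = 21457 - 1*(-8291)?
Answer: -179069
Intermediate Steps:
I = 581 (I = 3 - (22 - 10*60) = 3 - (22 - 600) = 3 - 1*(-578) = 3 + 578 = 581)
b = -178488 (b = -6*(21457 - 1*(-8291)) = -6*(21457 + 8291) = -6*29748 = -178488)
b - I = -178488 - 1*581 = -178488 - 581 = -179069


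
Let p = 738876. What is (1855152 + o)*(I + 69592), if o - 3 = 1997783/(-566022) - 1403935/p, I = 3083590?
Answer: 67956396208269485814059/11617224202 ≈ 5.8496e+12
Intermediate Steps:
o = -56450655259/23234448404 (o = 3 + (1997783/(-566022) - 1403935/738876) = 3 + (1997783*(-1/566022) - 1403935*1/738876) = 3 + (-1997783/566022 - 1403935/738876) = 3 - 126154000471/23234448404 = -56450655259/23234448404 ≈ -2.4296)
(1855152 + o)*(I + 69592) = (1855152 - 56450655259/23234448404)*(3083590 + 69592) = (43103376974922149/23234448404)*3153182 = 67956396208269485814059/11617224202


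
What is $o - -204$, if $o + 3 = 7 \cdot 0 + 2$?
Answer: $203$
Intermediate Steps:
$o = -1$ ($o = -3 + \left(7 \cdot 0 + 2\right) = -3 + \left(0 + 2\right) = -3 + 2 = -1$)
$o - -204 = -1 - -204 = -1 + 204 = 203$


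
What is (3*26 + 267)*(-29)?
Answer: -10005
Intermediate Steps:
(3*26 + 267)*(-29) = (78 + 267)*(-29) = 345*(-29) = -10005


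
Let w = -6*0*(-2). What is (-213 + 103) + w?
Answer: -110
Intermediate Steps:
w = 0 (w = 0*(-2) = 0)
(-213 + 103) + w = (-213 + 103) + 0 = -110 + 0 = -110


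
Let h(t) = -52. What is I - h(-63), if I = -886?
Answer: -834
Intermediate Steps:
I - h(-63) = -886 - 1*(-52) = -886 + 52 = -834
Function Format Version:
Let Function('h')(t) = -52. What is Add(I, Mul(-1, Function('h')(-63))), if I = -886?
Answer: -834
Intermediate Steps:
Add(I, Mul(-1, Function('h')(-63))) = Add(-886, Mul(-1, -52)) = Add(-886, 52) = -834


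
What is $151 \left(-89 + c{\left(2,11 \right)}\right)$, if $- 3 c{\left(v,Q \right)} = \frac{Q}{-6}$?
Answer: $- \frac{240241}{18} \approx -13347.0$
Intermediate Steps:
$c{\left(v,Q \right)} = \frac{Q}{18}$ ($c{\left(v,Q \right)} = - \frac{Q \frac{1}{-6}}{3} = - \frac{Q \left(- \frac{1}{6}\right)}{3} = - \frac{\left(- \frac{1}{6}\right) Q}{3} = \frac{Q}{18}$)
$151 \left(-89 + c{\left(2,11 \right)}\right) = 151 \left(-89 + \frac{1}{18} \cdot 11\right) = 151 \left(-89 + \frac{11}{18}\right) = 151 \left(- \frac{1591}{18}\right) = - \frac{240241}{18}$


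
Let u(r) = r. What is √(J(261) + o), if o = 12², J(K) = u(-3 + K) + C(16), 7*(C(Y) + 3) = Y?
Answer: 53*√7/7 ≈ 20.032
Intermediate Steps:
C(Y) = -3 + Y/7
J(K) = -26/7 + K (J(K) = (-3 + K) + (-3 + (⅐)*16) = (-3 + K) + (-3 + 16/7) = (-3 + K) - 5/7 = -26/7 + K)
o = 144
√(J(261) + o) = √((-26/7 + 261) + 144) = √(1801/7 + 144) = √(2809/7) = 53*√7/7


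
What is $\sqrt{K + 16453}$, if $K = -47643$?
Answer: $i \sqrt{31190} \approx 176.61 i$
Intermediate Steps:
$\sqrt{K + 16453} = \sqrt{-47643 + 16453} = \sqrt{-31190} = i \sqrt{31190}$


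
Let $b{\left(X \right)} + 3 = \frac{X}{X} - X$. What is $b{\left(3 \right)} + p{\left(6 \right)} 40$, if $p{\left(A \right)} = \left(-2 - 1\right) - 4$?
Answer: $-285$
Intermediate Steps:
$b{\left(X \right)} = -2 - X$ ($b{\left(X \right)} = -3 - \left(X - \frac{X}{X}\right) = -3 - \left(-1 + X\right) = -2 - X$)
$p{\left(A \right)} = -7$ ($p{\left(A \right)} = -3 - 4 = -7$)
$b{\left(3 \right)} + p{\left(6 \right)} 40 = \left(-2 - 3\right) - 280 = -5 - 280 = -285$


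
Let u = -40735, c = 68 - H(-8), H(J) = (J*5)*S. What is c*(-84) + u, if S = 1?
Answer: -49807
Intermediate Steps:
H(J) = 5*J (H(J) = (J*5)*1 = (5*J)*1 = 5*J)
c = 108 (c = 68 - 5*(-8) = 68 - 1*(-40) = 68 + 40 = 108)
c*(-84) + u = 108*(-84) - 40735 = -9072 - 40735 = -49807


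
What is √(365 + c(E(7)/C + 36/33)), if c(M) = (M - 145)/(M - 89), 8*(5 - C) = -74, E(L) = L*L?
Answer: 3*√114279853990/52963 ≈ 19.148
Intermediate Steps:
E(L) = L²
C = 57/4 (C = 5 - ⅛*(-74) = 5 + 37/4 = 57/4 ≈ 14.250)
c(M) = (-145 + M)/(-89 + M)
√(365 + c(E(7)/C + 36/33)) = √(365 + (-145 + (7²/(57/4) + 36/33))/(-89 + (7²/(57/4) + 36/33))) = √(365 + (-145 + (49*(4/57) + 36*(1/33)))/(-89 + (49*(4/57) + 36*(1/33)))) = √(365 + (-145 + (196/57 + 12/11))/(-89 + (196/57 + 12/11))) = √(365 + (-145 + 2840/627)/(-89 + 2840/627)) = √(365 - 88075/627/(-52963/627)) = √(365 - 627/52963*(-88075/627)) = √(365 + 88075/52963) = √(19419570/52963) = 3*√114279853990/52963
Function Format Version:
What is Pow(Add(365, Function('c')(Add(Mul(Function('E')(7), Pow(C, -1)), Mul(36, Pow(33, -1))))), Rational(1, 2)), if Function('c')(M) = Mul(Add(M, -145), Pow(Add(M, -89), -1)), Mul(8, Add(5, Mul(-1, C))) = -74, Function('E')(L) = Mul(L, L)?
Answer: Mul(Rational(3, 52963), Pow(114279853990, Rational(1, 2))) ≈ 19.148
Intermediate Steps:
Function('E')(L) = Pow(L, 2)
C = Rational(57, 4) (C = Add(5, Mul(Rational(-1, 8), -74)) = Add(5, Rational(37, 4)) = Rational(57, 4) ≈ 14.250)
Function('c')(M) = Mul(Pow(Add(-89, M), -1), Add(-145, M)) (Function('c')(M) = Mul(Add(-145, M), Pow(Add(-89, M), -1)) = Mul(Pow(Add(-89, M), -1), Add(-145, M)))
Pow(Add(365, Function('c')(Add(Mul(Function('E')(7), Pow(C, -1)), Mul(36, Pow(33, -1))))), Rational(1, 2)) = Pow(Add(365, Mul(Pow(Add(-89, Add(Mul(Pow(7, 2), Pow(Rational(57, 4), -1)), Mul(36, Pow(33, -1)))), -1), Add(-145, Add(Mul(Pow(7, 2), Pow(Rational(57, 4), -1)), Mul(36, Pow(33, -1)))))), Rational(1, 2)) = Pow(Add(365, Mul(Pow(Add(-89, Add(Mul(49, Rational(4, 57)), Mul(36, Rational(1, 33)))), -1), Add(-145, Add(Mul(49, Rational(4, 57)), Mul(36, Rational(1, 33)))))), Rational(1, 2)) = Pow(Add(365, Mul(Pow(Add(-89, Add(Rational(196, 57), Rational(12, 11))), -1), Add(-145, Add(Rational(196, 57), Rational(12, 11))))), Rational(1, 2)) = Pow(Add(365, Mul(Pow(Add(-89, Rational(2840, 627)), -1), Add(-145, Rational(2840, 627)))), Rational(1, 2)) = Pow(Add(365, Mul(Pow(Rational(-52963, 627), -1), Rational(-88075, 627))), Rational(1, 2)) = Pow(Add(365, Mul(Rational(-627, 52963), Rational(-88075, 627))), Rational(1, 2)) = Pow(Add(365, Rational(88075, 52963)), Rational(1, 2)) = Pow(Rational(19419570, 52963), Rational(1, 2)) = Mul(Rational(3, 52963), Pow(114279853990, Rational(1, 2)))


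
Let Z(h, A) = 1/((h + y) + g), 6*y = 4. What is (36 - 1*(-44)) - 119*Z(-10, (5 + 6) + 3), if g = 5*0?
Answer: 371/4 ≈ 92.750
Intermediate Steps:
g = 0
y = ⅔ (y = (⅙)*4 = ⅔ ≈ 0.66667)
Z(h, A) = 1/(⅔ + h) (Z(h, A) = 1/((h + ⅔) + 0) = 1/((⅔ + h) + 0) = 1/(⅔ + h))
(36 - 1*(-44)) - 119*Z(-10, (5 + 6) + 3) = (36 - 1*(-44)) - 357/(2 + 3*(-10)) = (36 + 44) - 357/(2 - 30) = 80 - 357/(-28) = 80 - 357*(-1)/28 = 80 - 119*(-3/28) = 80 + 51/4 = 371/4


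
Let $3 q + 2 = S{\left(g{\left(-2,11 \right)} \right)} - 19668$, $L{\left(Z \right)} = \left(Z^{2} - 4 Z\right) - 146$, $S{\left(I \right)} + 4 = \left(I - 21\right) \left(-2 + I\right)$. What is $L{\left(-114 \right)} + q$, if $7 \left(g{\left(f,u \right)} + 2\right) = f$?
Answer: $\frac{332282}{49} \approx 6781.3$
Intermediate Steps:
$g{\left(f,u \right)} = -2 + \frac{f}{7}$
$S{\left(I \right)} = -4 + \left(-21 + I\right) \left(-2 + I\right)$ ($S{\left(I \right)} = -4 + \left(I - 21\right) \left(-2 + I\right) = -4 + \left(-21 + I\right) \left(-2 + I\right)$)
$L{\left(Z \right)} = -146 + Z^{2} - 4 Z$
$q = - \frac{319712}{49}$ ($q = - \frac{2}{3} + \frac{\left(38 + \left(-2 + \frac{1}{7} \left(-2\right)\right)^{2} - 23 \left(-2 + \frac{1}{7} \left(-2\right)\right)\right) - 19668}{3} = - \frac{2}{3} + \frac{\left(38 + \left(-2 - \frac{2}{7}\right)^{2} - 23 \left(-2 - \frac{2}{7}\right)\right) - 19668}{3} = - \frac{2}{3} + \frac{\left(38 + \left(- \frac{16}{7}\right)^{2} - - \frac{368}{7}\right) - 19668}{3} = - \frac{2}{3} + \frac{\left(38 + \frac{256}{49} + \frac{368}{7}\right) - 19668}{3} = - \frac{2}{3} + \frac{\frac{4694}{49} - 19668}{3} = - \frac{2}{3} + \frac{1}{3} \left(- \frac{959038}{49}\right) = - \frac{2}{3} - \frac{959038}{147} = - \frac{319712}{49} \approx -6524.7$)
$L{\left(-114 \right)} + q = \left(-146 + \left(-114\right)^{2} - -456\right) - \frac{319712}{49} = \left(-146 + 12996 + 456\right) - \frac{319712}{49} = 13306 - \frac{319712}{49} = \frac{332282}{49}$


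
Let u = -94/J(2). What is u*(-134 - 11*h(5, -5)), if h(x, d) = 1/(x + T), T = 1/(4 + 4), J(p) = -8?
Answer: -131177/82 ≈ -1599.7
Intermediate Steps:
T = ⅛ (T = 1/8 = ⅛ ≈ 0.12500)
u = 47/4 (u = -94/(-8) = -94*(-⅛) = 47/4 ≈ 11.750)
h(x, d) = 1/(⅛ + x) (h(x, d) = 1/(x + ⅛) = 1/(⅛ + x))
u*(-134 - 11*h(5, -5)) = 47*(-134 - 88/(1 + 8*5))/4 = 47*(-134 - 88/(1 + 40))/4 = 47*(-134 - 88/41)/4 = (47/4)*(-5582/41) = -131177/82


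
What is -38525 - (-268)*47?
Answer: -25929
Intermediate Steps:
-38525 - (-268)*47 = -38525 - 1*(-12596) = -38525 + 12596 = -25929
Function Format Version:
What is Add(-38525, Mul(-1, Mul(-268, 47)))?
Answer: -25929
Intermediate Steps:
Add(-38525, Mul(-1, Mul(-268, 47))) = Add(-38525, Mul(-1, -12596)) = Add(-38525, 12596) = -25929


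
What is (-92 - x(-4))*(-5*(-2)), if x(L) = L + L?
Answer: -840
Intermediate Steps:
x(L) = 2*L
(-92 - x(-4))*(-5*(-2)) = (-92 - 2*(-4))*(-5*(-2)) = (-92 - 1*(-8))*10 = (-92 + 8)*10 = -84*10 = -840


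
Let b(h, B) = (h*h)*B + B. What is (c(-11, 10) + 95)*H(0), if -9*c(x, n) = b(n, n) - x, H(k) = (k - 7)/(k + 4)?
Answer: 581/18 ≈ 32.278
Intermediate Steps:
H(k) = (-7 + k)/(4 + k)
b(h, B) = B + B*h² (b(h, B) = h²*B + B = B*h² + B = B + B*h²)
c(x, n) = x/9 - n*(1 + n²)/9 (c(x, n) = -(n*(1 + n²) - x)/9 = -(-x + n*(1 + n²))/9 = x/9 - n*(1 + n²)/9)
(c(-11, 10) + 95)*H(0) = ((-⅑*10 - ⅑*10³ + (⅑)*(-11)) + 95)*((-7 + 0)/(4 + 0)) = ((-10/9 - ⅑*1000 - 11/9) + 95)*(-7/4) = ((-10/9 - 1000/9 - 11/9) + 95)*((¼)*(-7)) = (-1021/9 + 95)*(-7/4) = -166/9*(-7/4) = 581/18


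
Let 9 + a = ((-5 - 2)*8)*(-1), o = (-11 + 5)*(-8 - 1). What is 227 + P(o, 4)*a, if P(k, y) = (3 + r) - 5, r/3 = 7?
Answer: 1120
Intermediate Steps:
o = 54 (o = -6*(-9) = 54)
r = 21 (r = 3*7 = 21)
a = 47 (a = -9 + ((-5 - 2)*8)*(-1) = -9 - 7*8*(-1) = -9 - 56*(-1) = -9 + 56 = 47)
P(k, y) = 19 (P(k, y) = (3 + 21) - 5 = 24 - 5 = 19)
227 + P(o, 4)*a = 227 + 19*47 = 227 + 893 = 1120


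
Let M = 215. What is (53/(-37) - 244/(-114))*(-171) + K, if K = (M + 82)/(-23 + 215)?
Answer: -282993/2368 ≈ -119.51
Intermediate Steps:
K = 99/64 (K = (215 + 82)/(-23 + 215) = 297/192 = 297*(1/192) = 99/64 ≈ 1.5469)
(53/(-37) - 244/(-114))*(-171) + K = (53/(-37) - 244/(-114))*(-171) + 99/64 = (53*(-1/37) - 244*(-1/114))*(-171) + 99/64 = (-53/37 + 122/57)*(-171) + 99/64 = (1493/2109)*(-171) + 99/64 = -4479/37 + 99/64 = -282993/2368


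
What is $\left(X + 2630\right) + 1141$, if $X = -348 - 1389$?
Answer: $2034$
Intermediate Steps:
$X = -1737$ ($X = -348 - 1389 = -1737$)
$\left(X + 2630\right) + 1141 = \left(-1737 + 2630\right) + 1141 = 893 + 1141 = 2034$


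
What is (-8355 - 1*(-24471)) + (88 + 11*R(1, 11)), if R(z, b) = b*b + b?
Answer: 17656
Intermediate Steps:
R(z, b) = b + b² (R(z, b) = b² + b = b + b²)
(-8355 - 1*(-24471)) + (88 + 11*R(1, 11)) = (-8355 - 1*(-24471)) + (88 + 11*(11*(1 + 11))) = (-8355 + 24471) + (88 + 11*(11*12)) = 16116 + (88 + 11*132) = 16116 + (88 + 1452) = 16116 + 1540 = 17656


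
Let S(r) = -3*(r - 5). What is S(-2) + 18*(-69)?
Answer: -1221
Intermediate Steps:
S(r) = 15 - 3*r (S(r) = -3*(-5 + r) = 15 - 3*r)
S(-2) + 18*(-69) = (15 - 3*(-2)) + 18*(-69) = (15 + 6) - 1242 = 21 - 1242 = -1221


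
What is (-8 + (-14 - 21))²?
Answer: 1849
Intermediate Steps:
(-8 + (-14 - 21))² = (-8 - 35)² = (-43)² = 1849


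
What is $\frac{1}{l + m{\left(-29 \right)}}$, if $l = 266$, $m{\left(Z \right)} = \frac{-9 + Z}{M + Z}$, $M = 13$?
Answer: $\frac{8}{2147} \approx 0.0037261$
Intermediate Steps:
$m{\left(Z \right)} = \frac{-9 + Z}{13 + Z}$
$\frac{1}{l + m{\left(-29 \right)}} = \frac{1}{266 + \frac{-9 - 29}{13 - 29}} = \frac{1}{266 + \frac{1}{-16} \left(-38\right)} = \frac{1}{266 - - \frac{19}{8}} = \frac{1}{266 + \frac{19}{8}} = \frac{1}{\frac{2147}{8}} = \frac{8}{2147}$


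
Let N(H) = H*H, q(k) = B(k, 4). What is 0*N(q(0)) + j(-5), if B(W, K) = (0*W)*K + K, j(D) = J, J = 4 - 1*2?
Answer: 2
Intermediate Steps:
J = 2 (J = 4 - 2 = 2)
j(D) = 2
B(W, K) = K (B(W, K) = 0*K + K = 0 + K = K)
q(k) = 4
N(H) = H²
0*N(q(0)) + j(-5) = 0*4² + 2 = 0*16 + 2 = 0 + 2 = 2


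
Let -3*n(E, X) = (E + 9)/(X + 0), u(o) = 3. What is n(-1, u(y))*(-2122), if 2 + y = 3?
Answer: 16976/9 ≈ 1886.2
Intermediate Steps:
y = 1 (y = -2 + 3 = 1)
n(E, X) = -(9 + E)/(3*X) (n(E, X) = -(E + 9)/(3*(X + 0)) = -(9 + E)/(3*X))
n(-1, u(y))*(-2122) = ((⅓)*(-9 - 1*(-1))/3)*(-2122) = ((⅓)*(⅓)*(-9 + 1))*(-2122) = ((⅓)*(⅓)*(-8))*(-2122) = -8/9*(-2122) = 16976/9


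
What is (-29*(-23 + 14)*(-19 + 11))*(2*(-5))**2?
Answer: -208800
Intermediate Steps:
(-29*(-23 + 14)*(-19 + 11))*(2*(-5))**2 = -(-261)*(-8)*(-10)**2 = -29*72*100 = -2088*100 = -208800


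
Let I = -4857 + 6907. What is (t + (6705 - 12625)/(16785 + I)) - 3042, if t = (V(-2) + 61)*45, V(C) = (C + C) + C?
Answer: -2137073/3767 ≈ -567.31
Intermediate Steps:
V(C) = 3*C (V(C) = 2*C + C = 3*C)
I = 2050
t = 2475 (t = (3*(-2) + 61)*45 = (-6 + 61)*45 = 55*45 = 2475)
(t + (6705 - 12625)/(16785 + I)) - 3042 = (2475 + (6705 - 12625)/(16785 + 2050)) - 3042 = (2475 - 5920/18835) - 3042 = (2475 - 5920*1/18835) - 3042 = (2475 - 1184/3767) - 3042 = 9322141/3767 - 3042 = -2137073/3767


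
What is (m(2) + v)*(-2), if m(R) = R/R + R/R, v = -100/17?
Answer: 132/17 ≈ 7.7647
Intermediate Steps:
v = -100/17 (v = -100*1/17 = -100/17 ≈ -5.8824)
m(R) = 2 (m(R) = 1 + 1 = 2)
(m(2) + v)*(-2) = (2 - 100/17)*(-2) = -66/17*(-2) = 132/17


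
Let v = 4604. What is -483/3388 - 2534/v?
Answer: -386033/557084 ≈ -0.69295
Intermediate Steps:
-483/3388 - 2534/v = -483/3388 - 2534/4604 = -483*1/3388 - 2534*1/4604 = -69/484 - 1267/2302 = -386033/557084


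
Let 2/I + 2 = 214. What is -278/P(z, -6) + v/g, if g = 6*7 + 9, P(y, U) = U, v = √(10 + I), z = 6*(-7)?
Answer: 139/3 + √112466/5406 ≈ 46.395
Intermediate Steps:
I = 1/106 (I = 2/(-2 + 214) = 2/212 = 2*(1/212) = 1/106 ≈ 0.0094340)
z = -42
v = √112466/106 (v = √(10 + 1/106) = √(1061/106) = √112466/106 ≈ 3.1638)
g = 51 (g = 42 + 9 = 51)
-278/P(z, -6) + v/g = -278/(-6) + (√112466/106)/51 = -278*(-⅙) + (√112466/106)*(1/51) = 139/3 + √112466/5406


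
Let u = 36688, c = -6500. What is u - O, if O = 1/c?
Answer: 238472001/6500 ≈ 36688.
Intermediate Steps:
O = -1/6500 (O = 1/(-6500) = -1/6500 ≈ -0.00015385)
u - O = 36688 - 1*(-1/6500) = 36688 + 1/6500 = 238472001/6500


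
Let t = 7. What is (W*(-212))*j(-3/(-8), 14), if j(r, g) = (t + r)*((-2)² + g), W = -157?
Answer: 4418451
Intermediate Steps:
j(r, g) = (4 + g)*(7 + r) (j(r, g) = (7 + r)*((-2)² + g) = (7 + r)*(4 + g) = (4 + g)*(7 + r))
(W*(-212))*j(-3/(-8), 14) = (-157*(-212))*(28 + 4*(-3/(-8)) + 7*14 + 14*(-3/(-8))) = 33284*(28 + 4*(-3*(-⅛)) + 98 + 14*(-3*(-⅛))) = 33284*(28 + 4*(3/8) + 98 + 14*(3/8)) = 33284*(28 + 3/2 + 98 + 21/4) = 33284*(531/4) = 4418451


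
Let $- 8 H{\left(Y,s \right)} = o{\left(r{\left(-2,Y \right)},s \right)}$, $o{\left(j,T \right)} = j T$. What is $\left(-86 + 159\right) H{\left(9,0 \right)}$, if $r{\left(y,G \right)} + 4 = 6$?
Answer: $0$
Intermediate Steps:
$r{\left(y,G \right)} = 2$ ($r{\left(y,G \right)} = -4 + 6 = 2$)
$o{\left(j,T \right)} = T j$
$H{\left(Y,s \right)} = - \frac{s}{4}$ ($H{\left(Y,s \right)} = - \frac{s 2}{8} = - \frac{2 s}{8} = - \frac{s}{4}$)
$\left(-86 + 159\right) H{\left(9,0 \right)} = \left(-86 + 159\right) \left(\left(- \frac{1}{4}\right) 0\right) = 73 \cdot 0 = 0$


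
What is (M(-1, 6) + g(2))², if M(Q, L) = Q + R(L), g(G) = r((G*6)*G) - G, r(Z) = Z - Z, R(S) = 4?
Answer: 1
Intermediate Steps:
r(Z) = 0
g(G) = -G (g(G) = 0 - G = -G)
M(Q, L) = 4 + Q (M(Q, L) = Q + 4 = 4 + Q)
(M(-1, 6) + g(2))² = ((4 - 1) - 1*2)² = (3 - 2)² = 1² = 1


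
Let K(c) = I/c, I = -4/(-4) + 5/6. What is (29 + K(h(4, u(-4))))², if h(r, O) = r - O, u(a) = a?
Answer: 1968409/2304 ≈ 854.34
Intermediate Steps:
I = 11/6 (I = -4*(-¼) + 5*(⅙) = 1 + ⅚ = 11/6 ≈ 1.8333)
K(c) = 11/(6*c)
(29 + K(h(4, u(-4))))² = (29 + 11/(6*(4 - 1*(-4))))² = (29 + 11/(6*(4 + 4)))² = (29 + (11/6)/8)² = (29 + (11/6)*(⅛))² = (29 + 11/48)² = (1403/48)² = 1968409/2304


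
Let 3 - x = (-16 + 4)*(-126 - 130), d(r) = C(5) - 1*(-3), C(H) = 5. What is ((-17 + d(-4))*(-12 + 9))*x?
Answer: -82863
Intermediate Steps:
d(r) = 8 (d(r) = 5 - 1*(-3) = 5 + 3 = 8)
x = -3069 (x = 3 - (-16 + 4)*(-126 - 130) = 3 - (-12)*(-256) = 3 - 1*3072 = 3 - 3072 = -3069)
((-17 + d(-4))*(-12 + 9))*x = ((-17 + 8)*(-12 + 9))*(-3069) = -9*(-3)*(-3069) = 27*(-3069) = -82863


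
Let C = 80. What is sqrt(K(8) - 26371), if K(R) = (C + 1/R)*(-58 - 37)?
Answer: 3*I*sqrt(60414)/4 ≈ 184.34*I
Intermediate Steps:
K(R) = -7600 - 95/R (K(R) = (80 + 1/R)*(-58 - 37) = (80 + 1/R)*(-95) = -7600 - 95/R)
sqrt(K(8) - 26371) = sqrt((-7600 - 95/8) - 26371) = sqrt(-60895/8 - 26371) = sqrt(-271863/8) = 3*I*sqrt(60414)/4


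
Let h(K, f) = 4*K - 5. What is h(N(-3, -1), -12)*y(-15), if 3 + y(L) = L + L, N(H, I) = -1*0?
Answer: 165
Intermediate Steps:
N(H, I) = 0
y(L) = -3 + 2*L (y(L) = -3 + (L + L) = -3 + 2*L)
h(K, f) = -5 + 4*K
h(N(-3, -1), -12)*y(-15) = (-5 + 4*0)*(-3 + 2*(-15)) = (-5 + 0)*(-3 - 30) = -5*(-33) = 165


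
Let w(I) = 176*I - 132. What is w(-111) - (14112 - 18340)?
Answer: -15440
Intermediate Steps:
w(I) = -132 + 176*I
w(-111) - (14112 - 18340) = (-132 + 176*(-111)) - (14112 - 18340) = (-132 - 19536) - 1*(-4228) = -19668 + 4228 = -15440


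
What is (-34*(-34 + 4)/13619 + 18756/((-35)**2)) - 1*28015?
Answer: -467125261661/16683275 ≈ -28000.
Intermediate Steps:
(-34*(-34 + 4)/13619 + 18756/((-35)**2)) - 1*28015 = (-34*(-30)*(1/13619) + 18756/1225) - 28015 = (1020*(1/13619) + 18756*(1/1225)) - 28015 = (1020/13619 + 18756/1225) - 28015 = 256687464/16683275 - 28015 = -467125261661/16683275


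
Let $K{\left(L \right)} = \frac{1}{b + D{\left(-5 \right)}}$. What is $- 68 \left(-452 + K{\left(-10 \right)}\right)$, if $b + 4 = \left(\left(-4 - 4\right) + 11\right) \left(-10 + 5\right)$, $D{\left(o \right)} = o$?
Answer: $\frac{184433}{6} \approx 30739.0$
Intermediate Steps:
$b = -19$ ($b = -4 + \left(\left(-4 - 4\right) + 11\right) \left(-10 + 5\right) = -4 + \left(-8 + 11\right) \left(-5\right) = -4 + 3 \left(-5\right) = -4 - 15 = -19$)
$K{\left(L \right)} = - \frac{1}{24}$ ($K{\left(L \right)} = \frac{1}{-19 - 5} = \frac{1}{-24} = - \frac{1}{24}$)
$- 68 \left(-452 + K{\left(-10 \right)}\right) = - 68 \left(-452 - \frac{1}{24}\right) = \left(-68\right) \left(- \frac{10849}{24}\right) = \frac{184433}{6}$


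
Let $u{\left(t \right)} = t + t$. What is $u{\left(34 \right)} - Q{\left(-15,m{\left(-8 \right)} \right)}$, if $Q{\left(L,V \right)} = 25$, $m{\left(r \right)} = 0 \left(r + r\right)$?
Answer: $43$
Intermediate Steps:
$u{\left(t \right)} = 2 t$
$m{\left(r \right)} = 0$ ($m{\left(r \right)} = 0 \cdot 2 r = 0$)
$u{\left(34 \right)} - Q{\left(-15,m{\left(-8 \right)} \right)} = 2 \cdot 34 - 25 = 68 - 25 = 43$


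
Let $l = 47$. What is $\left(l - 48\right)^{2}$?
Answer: $1$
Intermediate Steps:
$\left(l - 48\right)^{2} = \left(47 - 48\right)^{2} = \left(-1\right)^{2} = 1$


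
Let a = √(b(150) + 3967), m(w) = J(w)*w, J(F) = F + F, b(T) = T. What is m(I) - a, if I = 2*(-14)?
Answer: 1568 - √4117 ≈ 1503.8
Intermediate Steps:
I = -28
J(F) = 2*F
m(w) = 2*w² (m(w) = (2*w)*w = 2*w²)
a = √4117 (a = √(150 + 3967) = √4117 ≈ 64.164)
m(I) - a = 2*(-28)² - √4117 = 2*784 - √4117 = 1568 - √4117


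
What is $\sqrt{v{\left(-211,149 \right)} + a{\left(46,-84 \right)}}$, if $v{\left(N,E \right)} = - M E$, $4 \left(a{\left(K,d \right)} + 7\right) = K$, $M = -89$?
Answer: $\frac{\sqrt{53062}}{2} \approx 115.18$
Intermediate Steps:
$a{\left(K,d \right)} = -7 + \frac{K}{4}$
$v{\left(N,E \right)} = 89 E$ ($v{\left(N,E \right)} = - \left(-89\right) E = 89 E$)
$\sqrt{v{\left(-211,149 \right)} + a{\left(46,-84 \right)}} = \sqrt{89 \cdot 149 + \left(-7 + \frac{1}{4} \cdot 46\right)} = \sqrt{13261 + \left(-7 + \frac{23}{2}\right)} = \sqrt{13261 + \frac{9}{2}} = \sqrt{\frac{26531}{2}} = \frac{\sqrt{53062}}{2}$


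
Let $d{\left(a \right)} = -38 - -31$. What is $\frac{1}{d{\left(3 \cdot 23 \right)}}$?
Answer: $- \frac{1}{7} \approx -0.14286$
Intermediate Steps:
$d{\left(a \right)} = -7$ ($d{\left(a \right)} = -38 + 31 = -7$)
$\frac{1}{d{\left(3 \cdot 23 \right)}} = \frac{1}{-7} = - \frac{1}{7}$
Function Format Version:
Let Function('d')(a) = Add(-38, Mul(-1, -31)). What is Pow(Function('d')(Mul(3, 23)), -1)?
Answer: Rational(-1, 7) ≈ -0.14286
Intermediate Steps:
Function('d')(a) = -7 (Function('d')(a) = Add(-38, 31) = -7)
Pow(Function('d')(Mul(3, 23)), -1) = Pow(-7, -1) = Rational(-1, 7)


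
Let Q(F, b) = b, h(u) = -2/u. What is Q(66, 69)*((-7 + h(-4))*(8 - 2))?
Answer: -2691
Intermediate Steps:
Q(66, 69)*((-7 + h(-4))*(8 - 2)) = 69*((-7 - 2/(-4))*(8 - 2)) = 69*((-7 - 2*(-1/4))*6) = 69*((-7 + 1/2)*6) = 69*(-13/2*6) = 69*(-39) = -2691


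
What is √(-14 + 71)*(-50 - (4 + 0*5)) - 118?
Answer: -118 - 54*√57 ≈ -525.69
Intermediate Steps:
√(-14 + 71)*(-50 - (4 + 0*5)) - 118 = √57*(-50 - (4 + 0)) - 118 = √57*(-50 - 1*4) - 118 = √57*(-50 - 4) - 118 = √57*(-54) - 118 = -54*√57 - 118 = -118 - 54*√57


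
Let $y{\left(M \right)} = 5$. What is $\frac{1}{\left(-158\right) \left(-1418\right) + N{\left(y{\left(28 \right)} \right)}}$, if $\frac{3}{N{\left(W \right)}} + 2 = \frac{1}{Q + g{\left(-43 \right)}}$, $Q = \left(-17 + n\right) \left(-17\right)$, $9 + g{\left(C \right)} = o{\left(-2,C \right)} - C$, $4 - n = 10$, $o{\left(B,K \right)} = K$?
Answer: $\frac{763}{170944426} \approx 4.4634 \cdot 10^{-6}$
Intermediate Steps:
$n = -6$ ($n = 4 - 10 = -6$)
$g{\left(C \right)} = -9$ ($g{\left(C \right)} = -9 + \left(C - C\right) = -9 + 0 = -9$)
$Q = 391$ ($Q = \left(-17 - 6\right) \left(-17\right) = \left(-23\right) \left(-17\right) = 391$)
$N{\left(W \right)} = - \frac{1146}{763}$ ($N{\left(W \right)} = \frac{3}{-2 + \frac{1}{391 - 9}} = \frac{3}{-2 + \frac{1}{382}} = \frac{3}{- \frac{763}{382}} = 3 \left(- \frac{382}{763}\right) = - \frac{1146}{763}$)
$\frac{1}{\left(-158\right) \left(-1418\right) + N{\left(y{\left(28 \right)} \right)}} = \frac{1}{\left(-158\right) \left(-1418\right) - \frac{1146}{763}} = \frac{1}{224044 - \frac{1146}{763}} = \frac{1}{\frac{170944426}{763}} = \frac{763}{170944426}$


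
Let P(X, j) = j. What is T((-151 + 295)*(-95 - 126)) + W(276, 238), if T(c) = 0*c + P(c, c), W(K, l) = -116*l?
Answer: -59432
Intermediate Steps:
T(c) = c (T(c) = 0*c + c = 0 + c = c)
T((-151 + 295)*(-95 - 126)) + W(276, 238) = (-151 + 295)*(-95 - 126) - 116*238 = 144*(-221) - 27608 = -31824 - 27608 = -59432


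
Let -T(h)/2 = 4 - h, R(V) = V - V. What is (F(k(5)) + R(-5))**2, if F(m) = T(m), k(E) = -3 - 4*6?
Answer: 3844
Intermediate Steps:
R(V) = 0
k(E) = -27 (k(E) = -3 - 24 = -27)
T(h) = -8 + 2*h (T(h) = -2*(4 - h) = -8 + 2*h)
F(m) = -8 + 2*m
(F(k(5)) + R(-5))**2 = ((-8 + 2*(-27)) + 0)**2 = ((-8 - 54) + 0)**2 = (-62 + 0)**2 = (-62)**2 = 3844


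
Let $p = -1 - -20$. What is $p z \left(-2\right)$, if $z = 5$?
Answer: $-190$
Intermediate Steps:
$p = 19$ ($p = -1 + 20 = 19$)
$p z \left(-2\right) = 19 \cdot 5 \left(-2\right) = 95 \left(-2\right) = -190$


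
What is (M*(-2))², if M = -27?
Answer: 2916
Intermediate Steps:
(M*(-2))² = (-27*(-2))² = 54² = 2916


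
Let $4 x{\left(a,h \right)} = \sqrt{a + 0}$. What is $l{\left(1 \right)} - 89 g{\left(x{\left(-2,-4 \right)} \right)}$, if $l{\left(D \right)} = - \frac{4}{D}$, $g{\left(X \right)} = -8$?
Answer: $708$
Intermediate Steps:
$x{\left(a,h \right)} = \frac{\sqrt{a}}{4}$ ($x{\left(a,h \right)} = \frac{\sqrt{a + 0}}{4} = \frac{\sqrt{a}}{4}$)
$l{\left(1 \right)} - 89 g{\left(x{\left(-2,-4 \right)} \right)} = - \frac{4}{1} - -712 = \left(-4\right) 1 + 712 = -4 + 712 = 708$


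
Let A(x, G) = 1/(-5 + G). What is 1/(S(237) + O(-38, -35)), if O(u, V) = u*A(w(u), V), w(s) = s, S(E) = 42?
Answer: 20/859 ≈ 0.023283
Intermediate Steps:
O(u, V) = u/(-5 + V)
1/(S(237) + O(-38, -35)) = 1/(42 - 38/(-5 - 35)) = 1/(42 - 38/(-40)) = 1/(42 - 38*(-1/40)) = 1/(42 + 19/20) = 1/(859/20) = 20/859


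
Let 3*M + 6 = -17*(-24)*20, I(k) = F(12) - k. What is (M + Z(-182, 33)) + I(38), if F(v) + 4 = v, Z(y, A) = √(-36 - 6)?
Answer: 2688 + I*√42 ≈ 2688.0 + 6.4807*I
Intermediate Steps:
Z(y, A) = I*√42 (Z(y, A) = √(-42) = I*√42)
F(v) = -4 + v
I(k) = 8 - k (I(k) = (-4 + 12) - k = 8 - k)
M = 2718 (M = -2 + (-17*(-24)*20)/3 = -2 + (408*20)/3 = -2 + (⅓)*8160 = -2 + 2720 = 2718)
(M + Z(-182, 33)) + I(38) = (2718 + I*√42) + (8 - 1*38) = (2718 + I*√42) + (8 - 38) = (2718 + I*√42) - 30 = 2688 + I*√42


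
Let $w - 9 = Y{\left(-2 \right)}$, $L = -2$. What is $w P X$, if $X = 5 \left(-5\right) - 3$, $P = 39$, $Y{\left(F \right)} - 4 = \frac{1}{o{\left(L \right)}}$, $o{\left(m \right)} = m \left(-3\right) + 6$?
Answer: $-14287$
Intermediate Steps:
$o{\left(m \right)} = 6 - 3 m$ ($o{\left(m \right)} = - 3 m + 6 = 6 - 3 m$)
$Y{\left(F \right)} = \frac{49}{12}$ ($Y{\left(F \right)} = 4 + \frac{1}{6 - -6} = 4 + \frac{1}{6 + 6} = 4 + \frac{1}{12} = \frac{49}{12}$)
$w = \frac{157}{12}$ ($w = 9 + \frac{49}{12} = \frac{157}{12} \approx 13.083$)
$X = -28$ ($X = -25 - 3 = -28$)
$w P X = \frac{157}{12} \cdot 39 \left(-28\right) = \frac{2041}{4} \left(-28\right) = -14287$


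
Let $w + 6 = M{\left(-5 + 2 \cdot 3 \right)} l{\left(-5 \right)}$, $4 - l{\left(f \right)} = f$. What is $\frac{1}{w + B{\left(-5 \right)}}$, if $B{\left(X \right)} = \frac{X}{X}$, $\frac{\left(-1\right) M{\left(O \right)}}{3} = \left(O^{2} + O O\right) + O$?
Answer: $- \frac{1}{86} \approx -0.011628$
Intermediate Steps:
$M{\left(O \right)} = - 6 O^{2} - 3 O$ ($M{\left(O \right)} = - 3 \left(\left(O^{2} + O O\right) + O\right) = - 3 \left(\left(O^{2} + O^{2}\right) + O\right) = - 3 \left(2 O^{2} + O\right) = - 3 \left(O + 2 O^{2}\right) = - 6 O^{2} - 3 O$)
$l{\left(f \right)} = 4 - f$
$B{\left(X \right)} = 1$
$w = -87$ ($w = -6 + - 3 \left(-5 + 2 \cdot 3\right) \left(1 + 2 \left(-5 + 2 \cdot 3\right)\right) \left(4 - -5\right) = -6 + - 3 \left(-5 + 6\right) \left(1 + 2 \left(-5 + 6\right)\right) \left(4 + 5\right) = -6 + \left(-3\right) 1 \left(1 + 2 \cdot 1\right) 9 = -6 + \left(-3\right) 1 \left(1 + 2\right) 9 = -6 + \left(-3\right) 1 \cdot 3 \cdot 9 = -6 - 81 = -87$)
$\frac{1}{w + B{\left(-5 \right)}} = \frac{1}{-87 + 1} = \frac{1}{-86} = - \frac{1}{86}$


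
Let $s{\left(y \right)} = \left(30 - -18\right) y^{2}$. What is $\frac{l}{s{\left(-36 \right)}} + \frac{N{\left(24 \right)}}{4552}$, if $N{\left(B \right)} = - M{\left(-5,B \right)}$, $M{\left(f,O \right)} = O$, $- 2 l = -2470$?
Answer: $\frac{516091}{35396352} \approx 0.01458$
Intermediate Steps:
$l = 1235$ ($l = \left(- \frac{1}{2}\right) \left(-2470\right) = 1235$)
$N{\left(B \right)} = - B$
$s{\left(y \right)} = 48 y^{2}$ ($s{\left(y \right)} = \left(30 + 18\right) y^{2} = 48 y^{2}$)
$\frac{l}{s{\left(-36 \right)}} + \frac{N{\left(24 \right)}}{4552} = \frac{1235}{48 \left(-36\right)^{2}} + \frac{\left(-1\right) 24}{4552} = \frac{1235}{48 \cdot 1296} - \frac{3}{569} = \frac{1235}{62208} - \frac{3}{569} = \frac{516091}{35396352}$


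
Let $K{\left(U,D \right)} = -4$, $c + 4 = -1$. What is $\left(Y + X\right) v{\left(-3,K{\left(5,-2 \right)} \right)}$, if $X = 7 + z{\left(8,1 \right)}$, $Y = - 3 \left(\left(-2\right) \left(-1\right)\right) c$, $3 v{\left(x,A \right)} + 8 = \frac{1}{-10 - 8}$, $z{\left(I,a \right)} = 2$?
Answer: $- \frac{1885}{18} \approx -104.72$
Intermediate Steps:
$c = -5$ ($c = -4 - 1 = -5$)
$v{\left(x,A \right)} = - \frac{145}{54}$ ($v{\left(x,A \right)} = - \frac{8}{3} + \frac{1}{3 \left(-10 - 8\right)} = - \frac{8}{3} + \frac{1}{3 \left(-18\right)} = - \frac{8}{3} + \frac{1}{3} \left(- \frac{1}{18}\right) = - \frac{8}{3} - \frac{1}{54} = - \frac{145}{54}$)
$Y = 30$ ($Y = - 3 \left(\left(-2\right) \left(-1\right)\right) \left(-5\right) = \left(-3\right) 2 \left(-5\right) = \left(-6\right) \left(-5\right) = 30$)
$X = 9$ ($X = 7 + 2 = 9$)
$\left(Y + X\right) v{\left(-3,K{\left(5,-2 \right)} \right)} = \left(30 + 9\right) \left(- \frac{145}{54}\right) = 39 \left(- \frac{145}{54}\right) = - \frac{1885}{18}$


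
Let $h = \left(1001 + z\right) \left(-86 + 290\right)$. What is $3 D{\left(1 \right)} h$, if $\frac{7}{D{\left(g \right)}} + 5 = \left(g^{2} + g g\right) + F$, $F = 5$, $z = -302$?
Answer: $1497258$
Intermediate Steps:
$D{\left(g \right)} = \frac{7}{2 g^{2}}$ ($D{\left(g \right)} = \frac{7}{-5 + \left(\left(g^{2} + g g\right) + 5\right)} = \frac{7}{-5 + \left(\left(g^{2} + g^{2}\right) + 5\right)} = \frac{7}{-5 + \left(2 g^{2} + 5\right)} = \frac{7}{-5 + \left(5 + 2 g^{2}\right)} = \frac{7}{2 g^{2}}$)
$h = 142596$ ($h = \left(1001 - 302\right) \left(-86 + 290\right) = 699 \cdot 204 = 142596$)
$3 D{\left(1 \right)} h = 3 \frac{7}{2 \cdot 1} \cdot 142596 = 3 \cdot \frac{7}{2} \cdot 1 \cdot 142596 = 3 \cdot \frac{7}{2} \cdot 142596 = \frac{21}{2} \cdot 142596 = 1497258$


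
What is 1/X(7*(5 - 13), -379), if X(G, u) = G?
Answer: -1/56 ≈ -0.017857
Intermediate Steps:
1/X(7*(5 - 13), -379) = 1/(7*(5 - 13)) = 1/(7*(-8)) = 1/(-56) = -1/56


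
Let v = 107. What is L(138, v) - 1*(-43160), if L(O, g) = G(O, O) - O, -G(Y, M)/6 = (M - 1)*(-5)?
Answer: 47132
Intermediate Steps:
G(Y, M) = -30 + 30*M (G(Y, M) = -6*(M - 1)*(-5) = -6*(-1 + M)*(-5) = -6*(5 - 5*M) = -30 + 30*M)
L(O, g) = -30 + 29*O (L(O, g) = (-30 + 30*O) - O = -30 + 29*O)
L(138, v) - 1*(-43160) = (-30 + 29*138) - 1*(-43160) = (-30 + 4002) + 43160 = 3972 + 43160 = 47132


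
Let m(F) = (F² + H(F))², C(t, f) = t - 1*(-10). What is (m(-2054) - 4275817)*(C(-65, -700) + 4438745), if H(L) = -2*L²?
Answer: 79005343835420756910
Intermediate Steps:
C(t, f) = 10 + t (C(t, f) = t + 10 = 10 + t)
m(F) = F⁴ (m(F) = (F² - 2*F²)² = (-F²)² = F⁴)
(m(-2054) - 4275817)*(C(-65, -700) + 4438745) = ((-2054)⁴ - 4275817)*((10 - 65) + 4438745) = (17799252215056 - 4275817)*(-55 + 4438745) = 17799247939239*4438690 = 79005343835420756910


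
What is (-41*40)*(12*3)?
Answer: -59040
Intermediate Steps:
(-41*40)*(12*3) = -1640*36 = -59040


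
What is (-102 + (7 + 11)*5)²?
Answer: 144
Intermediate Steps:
(-102 + (7 + 11)*5)² = (-102 + 18*5)² = (-102 + 90)² = (-12)² = 144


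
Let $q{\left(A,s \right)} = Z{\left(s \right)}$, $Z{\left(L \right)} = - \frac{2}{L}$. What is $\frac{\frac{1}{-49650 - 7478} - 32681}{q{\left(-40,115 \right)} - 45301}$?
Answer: $\frac{214705019435}{297614999976} \approx 0.72142$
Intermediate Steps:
$q{\left(A,s \right)} = - \frac{2}{s}$
$\frac{\frac{1}{-49650 - 7478} - 32681}{q{\left(-40,115 \right)} - 45301} = \frac{\frac{1}{-49650 - 7478} - 32681}{- \frac{2}{115} - 45301} = \frac{\frac{1}{-57128} - 32681}{\left(-2\right) \frac{1}{115} - 45301} = \frac{- \frac{1}{57128} - 32681}{- \frac{2}{115} - 45301} = - \frac{1867000169}{57128 \left(- \frac{5209617}{115}\right)} = \left(- \frac{1867000169}{57128}\right) \left(- \frac{115}{5209617}\right) = \frac{214705019435}{297614999976}$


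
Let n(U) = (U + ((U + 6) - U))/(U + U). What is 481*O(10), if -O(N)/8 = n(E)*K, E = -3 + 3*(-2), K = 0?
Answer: 0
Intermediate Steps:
E = -9 (E = -3 - 6 = -9)
n(U) = (6 + U)/(2*U) (n(U) = (U + ((6 + U) - U))/((2*U)) = (U + 6)*(1/(2*U)) = (6 + U)*(1/(2*U)) = (6 + U)/(2*U))
O(N) = 0 (O(N) = -8*(1/2)*(6 - 9)/(-9)*0 = -8*(1/2)*(-1/9)*(-3)*0 = -4*0/3 = -8*0 = 0)
481*O(10) = 481*0 = 0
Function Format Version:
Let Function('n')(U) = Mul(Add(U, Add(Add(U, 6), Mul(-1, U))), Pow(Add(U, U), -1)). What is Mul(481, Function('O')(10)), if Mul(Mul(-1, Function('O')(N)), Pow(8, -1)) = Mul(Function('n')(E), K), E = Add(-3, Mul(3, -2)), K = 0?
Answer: 0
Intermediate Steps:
E = -9 (E = Add(-3, -6) = -9)
Function('n')(U) = Mul(Rational(1, 2), Pow(U, -1), Add(6, U)) (Function('n')(U) = Mul(Add(U, Add(Add(6, U), Mul(-1, U))), Pow(Mul(2, U), -1)) = Mul(Add(U, 6), Mul(Rational(1, 2), Pow(U, -1))) = Mul(Add(6, U), Mul(Rational(1, 2), Pow(U, -1))) = Mul(Rational(1, 2), Pow(U, -1), Add(6, U)))
Function('O')(N) = 0 (Function('O')(N) = Mul(-8, Mul(Mul(Rational(1, 2), Pow(-9, -1), Add(6, -9)), 0)) = Mul(-8, Mul(Mul(Rational(1, 2), Rational(-1, 9), -3), 0)) = Mul(-8, Mul(Rational(1, 6), 0)) = Mul(-8, 0) = 0)
Mul(481, Function('O')(10)) = Mul(481, 0) = 0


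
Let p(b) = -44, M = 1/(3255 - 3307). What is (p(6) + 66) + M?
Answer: 1143/52 ≈ 21.981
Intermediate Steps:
M = -1/52 (M = 1/(-52) = -1/52 ≈ -0.019231)
(p(6) + 66) + M = (-44 + 66) - 1/52 = 22 - 1/52 = 1143/52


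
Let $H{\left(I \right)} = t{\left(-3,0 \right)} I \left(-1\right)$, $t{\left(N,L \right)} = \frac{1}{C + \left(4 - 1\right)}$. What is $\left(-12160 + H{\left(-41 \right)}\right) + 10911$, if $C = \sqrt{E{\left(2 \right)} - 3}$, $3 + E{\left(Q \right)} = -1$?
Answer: $\frac{- 1249 \sqrt{7} + 3706 i}{\sqrt{7} - 3 i} \approx -1241.3 - 6.7797 i$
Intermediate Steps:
$E{\left(Q \right)} = -4$ ($E{\left(Q \right)} = -3 - 1 = -4$)
$C = i \sqrt{7}$ ($C = \sqrt{-4 - 3} = \sqrt{-7} = i \sqrt{7} \approx 2.6458 i$)
$t{\left(N,L \right)} = \frac{1}{3 + i \sqrt{7}}$ ($t{\left(N,L \right)} = \frac{1}{i \sqrt{7} + \left(4 - 1\right)} = \frac{1}{i \sqrt{7} + 3} = \frac{1}{3 + i \sqrt{7}}$)
$H{\left(I \right)} = - I \left(\frac{3}{16} - \frac{i \sqrt{7}}{16}\right)$ ($H{\left(I \right)} = \left(\frac{3}{16} - \frac{i \sqrt{7}}{16}\right) I \left(-1\right) = I \left(\frac{3}{16} - \frac{i \sqrt{7}}{16}\right) \left(-1\right) = - I \left(\frac{3}{16} - \frac{i \sqrt{7}}{16}\right)$)
$\left(-12160 + H{\left(-41 \right)}\right) + 10911 = \left(-12160 + \left(\left(- \frac{3}{16}\right) \left(-41\right) + \frac{1}{16} i \left(-41\right) \sqrt{7}\right)\right) + 10911 = \left(-12160 + \left(\frac{123}{16} - \frac{41 i \sqrt{7}}{16}\right)\right) + 10911 = \left(- \frac{194437}{16} - \frac{41 i \sqrt{7}}{16}\right) + 10911 = - \frac{19861}{16} - \frac{41 i \sqrt{7}}{16}$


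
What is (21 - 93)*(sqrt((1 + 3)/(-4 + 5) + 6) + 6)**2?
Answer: -3312 - 864*sqrt(10) ≈ -6044.2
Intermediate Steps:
(21 - 93)*(sqrt((1 + 3)/(-4 + 5) + 6) + 6)**2 = -72*(sqrt(4/1 + 6) + 6)**2 = -72*(sqrt(4*1 + 6) + 6)**2 = -72*(sqrt(4 + 6) + 6)**2 = -72*(sqrt(10) + 6)**2 = -72*(6 + sqrt(10))**2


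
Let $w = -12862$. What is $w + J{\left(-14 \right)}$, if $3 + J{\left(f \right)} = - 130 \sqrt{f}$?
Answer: $-12865 - 130 i \sqrt{14} \approx -12865.0 - 486.42 i$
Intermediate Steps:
$J{\left(f \right)} = -3 - 130 \sqrt{f}$
$w + J{\left(-14 \right)} = -12862 - \left(3 + 130 \sqrt{-14}\right) = -12862 - \left(3 + 130 i \sqrt{14}\right) = -12865 - 130 i \sqrt{14}$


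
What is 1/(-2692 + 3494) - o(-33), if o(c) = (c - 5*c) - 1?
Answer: -105061/802 ≈ -131.00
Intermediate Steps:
o(c) = -1 - 4*c (o(c) = -4*c - 1 = -1 - 4*c)
1/(-2692 + 3494) - o(-33) = 1/(-2692 + 3494) - (-1 - 4*(-33)) = 1/802 - (-1 + 132) = 1/802 - 1*131 = 1/802 - 131 = -105061/802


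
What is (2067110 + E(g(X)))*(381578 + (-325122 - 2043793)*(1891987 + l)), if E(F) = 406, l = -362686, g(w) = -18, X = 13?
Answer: -7490163257749646892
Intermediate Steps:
(2067110 + E(g(X)))*(381578 + (-325122 - 2043793)*(1891987 + l)) = (2067110 + 406)*(381578 + (-325122 - 2043793)*(1891987 - 362686)) = 2067516*(381578 - 2368915*1529301) = 2067516*(381578 - 3622784078415) = 2067516*(-3622783696837) = -7490163257749646892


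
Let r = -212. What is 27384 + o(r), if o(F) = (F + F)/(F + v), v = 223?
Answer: 300800/11 ≈ 27345.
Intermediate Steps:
o(F) = 2*F/(223 + F) (o(F) = (F + F)/(F + 223) = (2*F)/(223 + F) = 2*F/(223 + F))
27384 + o(r) = 27384 + 2*(-212)/(223 - 212) = 27384 + 2*(-212)/11 = 27384 + 2*(-212)*(1/11) = 27384 - 424/11 = 300800/11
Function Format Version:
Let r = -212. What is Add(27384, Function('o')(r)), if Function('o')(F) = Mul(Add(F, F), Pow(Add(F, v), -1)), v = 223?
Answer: Rational(300800, 11) ≈ 27345.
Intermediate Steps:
Function('o')(F) = Mul(2, F, Pow(Add(223, F), -1)) (Function('o')(F) = Mul(Add(F, F), Pow(Add(F, 223), -1)) = Mul(Mul(2, F), Pow(Add(223, F), -1)) = Mul(2, F, Pow(Add(223, F), -1)))
Add(27384, Function('o')(r)) = Add(27384, Mul(2, -212, Pow(Add(223, -212), -1))) = Add(27384, Mul(2, -212, Pow(11, -1))) = Add(27384, Mul(2, -212, Rational(1, 11))) = Add(27384, Rational(-424, 11)) = Rational(300800, 11)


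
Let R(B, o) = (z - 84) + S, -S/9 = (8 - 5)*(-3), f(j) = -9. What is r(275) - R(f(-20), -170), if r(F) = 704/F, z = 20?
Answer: -361/25 ≈ -14.440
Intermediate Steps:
S = 81 (S = -9*(8 - 5)*(-3) = -27*(-3) = -9*(-9) = 81)
R(B, o) = 17 (R(B, o) = (20 - 84) + 81 = -64 + 81 = 17)
r(275) - R(f(-20), -170) = 704/275 - 1*17 = 704*(1/275) - 17 = 64/25 - 17 = -361/25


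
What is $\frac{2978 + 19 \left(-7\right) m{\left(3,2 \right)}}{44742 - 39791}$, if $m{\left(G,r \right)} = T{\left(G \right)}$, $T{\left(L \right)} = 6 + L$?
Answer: $\frac{1781}{4951} \approx 0.35973$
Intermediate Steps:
$m{\left(G,r \right)} = 6 + G$
$\frac{2978 + 19 \left(-7\right) m{\left(3,2 \right)}}{44742 - 39791} = \frac{2978 + 19 \left(-7\right) \left(6 + 3\right)}{44742 - 39791} = \frac{2978 - 1197}{4951} = \left(2978 - 1197\right) \frac{1}{4951} = 1781 \cdot \frac{1}{4951} = \frac{1781}{4951}$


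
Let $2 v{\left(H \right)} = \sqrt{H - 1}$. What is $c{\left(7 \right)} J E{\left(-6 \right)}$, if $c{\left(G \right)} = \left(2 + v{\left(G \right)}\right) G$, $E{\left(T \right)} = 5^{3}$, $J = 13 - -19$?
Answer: $56000 + 14000 \sqrt{6} \approx 90293.0$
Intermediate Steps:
$v{\left(H \right)} = \frac{\sqrt{-1 + H}}{2}$ ($v{\left(H \right)} = \frac{\sqrt{H - 1}}{2} = \frac{\sqrt{-1 + H}}{2}$)
$J = 32$ ($J = 13 + 19 = 32$)
$E{\left(T \right)} = 125$
$c{\left(G \right)} = G \left(2 + \frac{\sqrt{-1 + G}}{2}\right)$ ($c{\left(G \right)} = \left(2 + \frac{\sqrt{-1 + G}}{2}\right) G = G \left(2 + \frac{\sqrt{-1 + G}}{2}\right)$)
$c{\left(7 \right)} J E{\left(-6 \right)} = \frac{1}{2} \cdot 7 \left(4 + \sqrt{-1 + 7}\right) 32 \cdot 125 = \frac{1}{2} \cdot 7 \left(4 + \sqrt{6}\right) 32 \cdot 125 = \left(14 + \frac{7 \sqrt{6}}{2}\right) 32 \cdot 125 = \left(448 + 112 \sqrt{6}\right) 125 = 56000 + 14000 \sqrt{6}$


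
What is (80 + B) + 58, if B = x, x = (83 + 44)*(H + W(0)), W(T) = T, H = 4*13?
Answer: 6742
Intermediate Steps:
H = 52
x = 6604 (x = (83 + 44)*(52 + 0) = 127*52 = 6604)
B = 6604
(80 + B) + 58 = (80 + 6604) + 58 = 6684 + 58 = 6742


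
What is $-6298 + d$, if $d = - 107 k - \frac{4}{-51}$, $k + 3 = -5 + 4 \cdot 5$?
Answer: $- \frac{386678}{51} \approx -7581.9$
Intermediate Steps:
$k = 12$ ($k = -3 + \left(-5 + 4 \cdot 5\right) = -3 + \left(-5 + 20\right) = -3 + 15 = 12$)
$d = - \frac{65480}{51}$ ($d = \left(-107\right) 12 - \frac{4}{-51} = -1284 - - \frac{4}{51} = -1284 + \frac{4}{51} = - \frac{65480}{51} \approx -1283.9$)
$-6298 + d = -6298 - \frac{65480}{51} = - \frac{386678}{51}$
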